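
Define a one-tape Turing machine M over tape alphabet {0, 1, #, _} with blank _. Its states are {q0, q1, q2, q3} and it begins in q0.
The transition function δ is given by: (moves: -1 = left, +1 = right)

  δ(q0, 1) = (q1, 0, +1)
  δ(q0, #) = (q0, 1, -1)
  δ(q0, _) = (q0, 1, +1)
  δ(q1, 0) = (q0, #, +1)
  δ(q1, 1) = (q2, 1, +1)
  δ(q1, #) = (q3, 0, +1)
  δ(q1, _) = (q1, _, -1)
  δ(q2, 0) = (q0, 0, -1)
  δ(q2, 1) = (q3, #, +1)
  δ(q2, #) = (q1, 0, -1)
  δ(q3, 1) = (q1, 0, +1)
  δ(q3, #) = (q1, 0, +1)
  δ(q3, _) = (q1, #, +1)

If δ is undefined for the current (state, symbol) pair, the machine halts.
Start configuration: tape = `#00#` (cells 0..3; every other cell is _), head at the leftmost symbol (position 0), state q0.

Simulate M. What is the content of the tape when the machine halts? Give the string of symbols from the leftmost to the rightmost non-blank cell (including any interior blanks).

q0 | _[#]00#   read # → write 1, move -1, go to q0
q0 | [_]100#   read _ → write 1, move +1, go to q0
q0 | 1[1]00#   read 1 → write 0, move +1, go to q1
q1 | 10[0]0#   read 0 → write #, move +1, go to q0
q0 | 10#[0]#
The non-blank tape span at halt is 10#0#.

10#0#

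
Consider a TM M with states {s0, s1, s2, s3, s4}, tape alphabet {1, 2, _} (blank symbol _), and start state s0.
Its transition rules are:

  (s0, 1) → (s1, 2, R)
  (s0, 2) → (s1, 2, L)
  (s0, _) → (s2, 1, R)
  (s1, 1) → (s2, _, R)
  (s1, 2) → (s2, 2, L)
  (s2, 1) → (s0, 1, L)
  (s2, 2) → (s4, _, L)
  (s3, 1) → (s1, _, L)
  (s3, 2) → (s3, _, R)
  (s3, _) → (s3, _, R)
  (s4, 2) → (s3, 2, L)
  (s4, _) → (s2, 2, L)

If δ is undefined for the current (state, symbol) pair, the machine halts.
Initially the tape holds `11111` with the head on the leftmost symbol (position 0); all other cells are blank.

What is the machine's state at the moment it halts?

s2

state=s0 head=0 tape=[1]1111_   (s0,1)→(s1,2,R)
state=s1 head=1 tape=2[1]111_   (s1,1)→(s2,_,R)
state=s2 head=2 tape=2_[1]11_   (s2,1)→(s0,1,L)
state=s0 head=1 tape=2[_]111_   (s0,_)→(s2,1,R)
state=s2 head=2 tape=21[1]11_   (s2,1)→(s0,1,L)
state=s0 head=1 tape=2[1]111_   (s0,1)→(s1,2,R)
state=s1 head=2 tape=22[1]11_   (s1,1)→(s2,_,R)
state=s2 head=3 tape=22_[1]1_   (s2,1)→(s0,1,L)
state=s0 head=2 tape=22[_]11_   (s0,_)→(s2,1,R)
state=s2 head=3 tape=221[1]1_   (s2,1)→(s0,1,L)
state=s0 head=2 tape=22[1]11_   (s0,1)→(s1,2,R)
state=s1 head=3 tape=222[1]1_   (s1,1)→(s2,_,R)
state=s2 head=4 tape=222_[1]_   (s2,1)→(s0,1,L)
state=s0 head=3 tape=222[_]1_   (s0,_)→(s2,1,R)
state=s2 head=4 tape=2221[1]_   (s2,1)→(s0,1,L)
state=s0 head=3 tape=222[1]1_   (s0,1)→(s1,2,R)
state=s1 head=4 tape=2222[1]_   (s1,1)→(s2,_,R)
state=s2 head=5 tape=2222_[_]
No transition is defined for (s2, _); M halts in state s2.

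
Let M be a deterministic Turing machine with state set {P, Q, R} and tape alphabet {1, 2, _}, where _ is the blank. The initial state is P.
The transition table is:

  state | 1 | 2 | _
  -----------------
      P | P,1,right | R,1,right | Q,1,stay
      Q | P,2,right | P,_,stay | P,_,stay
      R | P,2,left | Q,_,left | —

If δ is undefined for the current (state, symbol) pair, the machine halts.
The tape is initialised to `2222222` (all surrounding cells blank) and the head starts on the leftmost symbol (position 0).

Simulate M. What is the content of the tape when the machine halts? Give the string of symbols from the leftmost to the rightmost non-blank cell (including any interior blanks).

state=P head=0 tape=[2]222222_   (P,2)→(R,1,right)
state=R head=1 tape=1[2]22222_   (R,2)→(Q,_,left)
state=Q head=0 tape=[1]_22222_   (Q,1)→(P,2,right)
state=P head=1 tape=2[_]22222_   (P,_)→(Q,1,stay)
state=Q head=1 tape=2[1]22222_   (Q,1)→(P,2,right)
state=P head=2 tape=22[2]2222_   (P,2)→(R,1,right)
state=R head=3 tape=221[2]222_   (R,2)→(Q,_,left)
state=Q head=2 tape=22[1]_222_   (Q,1)→(P,2,right)
state=P head=3 tape=222[_]222_   (P,_)→(Q,1,stay)
state=Q head=3 tape=222[1]222_   (Q,1)→(P,2,right)
state=P head=4 tape=2222[2]22_   (P,2)→(R,1,right)
state=R head=5 tape=22221[2]2_   (R,2)→(Q,_,left)
state=Q head=4 tape=2222[1]_2_   (Q,1)→(P,2,right)
state=P head=5 tape=22222[_]2_   (P,_)→(Q,1,stay)
state=Q head=5 tape=22222[1]2_   (Q,1)→(P,2,right)
state=P head=6 tape=222222[2]_   (P,2)→(R,1,right)
state=R head=7 tape=2222221[_]
The non-blank tape span at halt is 2222221.

2222221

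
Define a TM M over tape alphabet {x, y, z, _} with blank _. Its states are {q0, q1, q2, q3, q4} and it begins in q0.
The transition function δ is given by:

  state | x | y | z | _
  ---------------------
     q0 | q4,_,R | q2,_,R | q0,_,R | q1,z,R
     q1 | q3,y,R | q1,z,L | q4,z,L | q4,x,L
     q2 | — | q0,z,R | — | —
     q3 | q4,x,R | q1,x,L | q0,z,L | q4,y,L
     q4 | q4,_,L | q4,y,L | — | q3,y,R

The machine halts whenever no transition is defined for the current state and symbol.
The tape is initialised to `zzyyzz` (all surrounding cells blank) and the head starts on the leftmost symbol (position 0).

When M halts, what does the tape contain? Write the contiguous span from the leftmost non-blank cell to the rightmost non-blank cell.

q0 | [z]zyyzz__   read z → write _, move R, go to q0
q0 | _[z]yyzz__   read z → write _, move R, go to q0
q0 | __[y]yzz__   read y → write _, move R, go to q2
q2 | ___[y]zz__   read y → write z, move R, go to q0
q0 | ___z[z]z__   read z → write _, move R, go to q0
q0 | ___z_[z]__   read z → write _, move R, go to q0
q0 | ___z__[_]_   read _ → write z, move R, go to q1
q1 | ___z__z[_]   read _ → write x, move L, go to q4
q4 | ___z__[z]x
The non-blank tape span at halt is z__zx.

z__zx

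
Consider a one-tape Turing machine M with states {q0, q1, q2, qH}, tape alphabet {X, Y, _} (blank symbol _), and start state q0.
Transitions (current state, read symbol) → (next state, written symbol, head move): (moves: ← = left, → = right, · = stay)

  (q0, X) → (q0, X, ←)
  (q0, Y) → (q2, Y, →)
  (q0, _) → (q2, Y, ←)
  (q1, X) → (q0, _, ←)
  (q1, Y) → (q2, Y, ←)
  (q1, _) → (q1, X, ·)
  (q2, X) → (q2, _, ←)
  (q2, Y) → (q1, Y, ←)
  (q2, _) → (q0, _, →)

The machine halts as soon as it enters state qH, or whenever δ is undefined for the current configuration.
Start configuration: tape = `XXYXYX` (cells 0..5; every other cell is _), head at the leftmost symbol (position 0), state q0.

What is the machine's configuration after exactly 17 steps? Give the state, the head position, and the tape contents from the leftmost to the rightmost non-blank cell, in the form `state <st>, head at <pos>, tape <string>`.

state=q0 head=0 tape=____[X]XYXYX   (q0,X)→(q0,X,←)
state=q0 head=-1 tape=___[_]XXYXYX   (q0,_)→(q2,Y,←)
state=q2 head=-2 tape=__[_]YXXYXYX   (q2,_)→(q0,_,→)
state=q0 head=-1 tape=___[Y]XXYXYX   (q0,Y)→(q2,Y,→)
state=q2 head=0 tape=___Y[X]XYXYX   (q2,X)→(q2,_,←)
state=q2 head=-1 tape=___[Y]_XYXYX   (q2,Y)→(q1,Y,←)
state=q1 head=-2 tape=__[_]Y_XYXYX   (q1,_)→(q1,X,·)
state=q1 head=-2 tape=__[X]Y_XYXYX   (q1,X)→(q0,_,←)
state=q0 head=-3 tape=_[_]_Y_XYXYX   (q0,_)→(q2,Y,←)
state=q2 head=-4 tape=[_]Y_Y_XYXYX   (q2,_)→(q0,_,→)
state=q0 head=-3 tape=_[Y]_Y_XYXYX   (q0,Y)→(q2,Y,→)
state=q2 head=-2 tape=_Y[_]Y_XYXYX   (q2,_)→(q0,_,→)
state=q0 head=-1 tape=_Y_[Y]_XYXYX   (q0,Y)→(q2,Y,→)
state=q2 head=0 tape=_Y_Y[_]XYXYX   (q2,_)→(q0,_,→)
state=q0 head=1 tape=_Y_Y_[X]YXYX   (q0,X)→(q0,X,←)
state=q0 head=0 tape=_Y_Y[_]XYXYX   (q0,_)→(q2,Y,←)
state=q2 head=-1 tape=_Y_[Y]YXYXYX   (q2,Y)→(q1,Y,←)
state=q1 head=-2 tape=_Y[_]YYXYXYX
After 17 steps: state q1, head at -2, tape Y_YYXYXYX.

state q1, head at -2, tape Y_YYXYXYX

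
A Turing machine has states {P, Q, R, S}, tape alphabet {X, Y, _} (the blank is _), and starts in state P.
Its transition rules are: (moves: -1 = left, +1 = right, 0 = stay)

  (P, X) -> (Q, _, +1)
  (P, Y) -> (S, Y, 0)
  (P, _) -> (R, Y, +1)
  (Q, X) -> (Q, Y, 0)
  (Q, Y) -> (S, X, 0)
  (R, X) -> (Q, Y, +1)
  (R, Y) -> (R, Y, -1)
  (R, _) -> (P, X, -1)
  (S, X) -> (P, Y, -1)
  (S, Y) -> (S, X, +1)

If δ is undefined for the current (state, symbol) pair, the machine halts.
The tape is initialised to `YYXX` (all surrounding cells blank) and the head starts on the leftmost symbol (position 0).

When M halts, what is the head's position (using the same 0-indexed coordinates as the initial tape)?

P | [Y]YXX_   read Y → write Y, move 0, go to S
S | [Y]YXX_   read Y → write X, move +1, go to S
S | X[Y]XX_   read Y → write X, move +1, go to S
S | XX[X]X_   read X → write Y, move -1, go to P
P | X[X]YX_   read X → write _, move +1, go to Q
Q | X_[Y]X_   read Y → write X, move 0, go to S
S | X_[X]X_   read X → write Y, move -1, go to P
P | X[_]YX_   read _ → write Y, move +1, go to R
R | XY[Y]X_   read Y → write Y, move -1, go to R
R | X[Y]YX_   read Y → write Y, move -1, go to R
R | [X]YYX_   read X → write Y, move +1, go to Q
Q | Y[Y]YX_   read Y → write X, move 0, go to S
S | Y[X]YX_   read X → write Y, move -1, go to P
P | [Y]YYX_   read Y → write Y, move 0, go to S
S | [Y]YYX_   read Y → write X, move +1, go to S
S | X[Y]YX_   read Y → write X, move +1, go to S
S | XX[Y]X_   read Y → write X, move +1, go to S
S | XXX[X]_   read X → write Y, move -1, go to P
P | XX[X]Y_   read X → write _, move +1, go to Q
Q | XX_[Y]_   read Y → write X, move 0, go to S
S | XX_[X]_   read X → write Y, move -1, go to P
P | XX[_]Y_   read _ → write Y, move +1, go to R
R | XXY[Y]_   read Y → write Y, move -1, go to R
R | XX[Y]Y_   read Y → write Y, move -1, go to R
R | X[X]YY_   read X → write Y, move +1, go to Q
Q | XY[Y]Y_   read Y → write X, move 0, go to S
S | XY[X]Y_   read X → write Y, move -1, go to P
P | X[Y]YY_   read Y → write Y, move 0, go to S
S | X[Y]YY_   read Y → write X, move +1, go to S
S | XX[Y]Y_   read Y → write X, move +1, go to S
S | XXX[Y]_   read Y → write X, move +1, go to S
S | XXXX[_]
At halt the head is at cell 4.

4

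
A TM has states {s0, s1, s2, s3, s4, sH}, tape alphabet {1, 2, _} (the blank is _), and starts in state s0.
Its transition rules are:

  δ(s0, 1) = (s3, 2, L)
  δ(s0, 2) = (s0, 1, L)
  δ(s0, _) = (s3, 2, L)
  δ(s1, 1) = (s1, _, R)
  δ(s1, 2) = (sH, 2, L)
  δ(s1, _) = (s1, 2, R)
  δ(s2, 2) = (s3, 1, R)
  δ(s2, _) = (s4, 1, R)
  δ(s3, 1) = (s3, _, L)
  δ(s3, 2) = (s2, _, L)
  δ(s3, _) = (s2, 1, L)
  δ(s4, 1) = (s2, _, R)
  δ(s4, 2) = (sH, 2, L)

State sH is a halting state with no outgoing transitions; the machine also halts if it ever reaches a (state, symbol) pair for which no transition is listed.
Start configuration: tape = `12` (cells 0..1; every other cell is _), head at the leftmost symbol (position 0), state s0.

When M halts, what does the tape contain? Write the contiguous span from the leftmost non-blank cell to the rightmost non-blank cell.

state=s0 head=0 tape=__[1]2   (s0,1)→(s3,2,L)
state=s3 head=-1 tape=_[_]22   (s3,_)→(s2,1,L)
state=s2 head=-2 tape=[_]122   (s2,_)→(s4,1,R)
state=s4 head=-1 tape=1[1]22   (s4,1)→(s2,_,R)
state=s2 head=0 tape=1_[2]2   (s2,2)→(s3,1,R)
state=s3 head=1 tape=1_1[2]   (s3,2)→(s2,_,L)
state=s2 head=0 tape=1_[1]_
The non-blank tape span at halt is 1_1.

1_1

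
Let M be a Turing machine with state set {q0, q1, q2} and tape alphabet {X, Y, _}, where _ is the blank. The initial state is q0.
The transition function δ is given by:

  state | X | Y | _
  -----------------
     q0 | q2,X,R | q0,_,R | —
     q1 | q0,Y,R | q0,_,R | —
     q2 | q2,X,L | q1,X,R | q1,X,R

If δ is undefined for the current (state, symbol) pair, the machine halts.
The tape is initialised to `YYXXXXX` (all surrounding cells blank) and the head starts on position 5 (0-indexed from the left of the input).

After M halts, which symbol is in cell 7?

X

q0 | YYXXX[X]X__   read X → write X, move R, go to q2
q2 | YYXXXX[X]__   read X → write X, move L, go to q2
q2 | YYXXX[X]X__   read X → write X, move L, go to q2
q2 | YYXX[X]XX__   read X → write X, move L, go to q2
q2 | YYX[X]XXX__   read X → write X, move L, go to q2
q2 | YY[X]XXXX__   read X → write X, move L, go to q2
q2 | Y[Y]XXXXX__   read Y → write X, move R, go to q1
q1 | YX[X]XXXX__   read X → write Y, move R, go to q0
q0 | YXY[X]XXX__   read X → write X, move R, go to q2
q2 | YXYX[X]XX__   read X → write X, move L, go to q2
q2 | YXY[X]XXX__   read X → write X, move L, go to q2
q2 | YX[Y]XXXX__   read Y → write X, move R, go to q1
q1 | YXX[X]XXX__   read X → write Y, move R, go to q0
q0 | YXXY[X]XX__   read X → write X, move R, go to q2
q2 | YXXYX[X]X__   read X → write X, move L, go to q2
q2 | YXXY[X]XX__   read X → write X, move L, go to q2
q2 | YXX[Y]XXX__   read Y → write X, move R, go to q1
q1 | YXXX[X]XX__   read X → write Y, move R, go to q0
q0 | YXXXY[X]X__   read X → write X, move R, go to q2
q2 | YXXXYX[X]__   read X → write X, move L, go to q2
q2 | YXXXY[X]X__   read X → write X, move L, go to q2
q2 | YXXX[Y]XX__   read Y → write X, move R, go to q1
q1 | YXXXX[X]X__   read X → write Y, move R, go to q0
q0 | YXXXXY[X]__   read X → write X, move R, go to q2
q2 | YXXXXYX[_]_   read _ → write X, move R, go to q1
q1 | YXXXXYXX[_]
Cell 7 holds X when M halts.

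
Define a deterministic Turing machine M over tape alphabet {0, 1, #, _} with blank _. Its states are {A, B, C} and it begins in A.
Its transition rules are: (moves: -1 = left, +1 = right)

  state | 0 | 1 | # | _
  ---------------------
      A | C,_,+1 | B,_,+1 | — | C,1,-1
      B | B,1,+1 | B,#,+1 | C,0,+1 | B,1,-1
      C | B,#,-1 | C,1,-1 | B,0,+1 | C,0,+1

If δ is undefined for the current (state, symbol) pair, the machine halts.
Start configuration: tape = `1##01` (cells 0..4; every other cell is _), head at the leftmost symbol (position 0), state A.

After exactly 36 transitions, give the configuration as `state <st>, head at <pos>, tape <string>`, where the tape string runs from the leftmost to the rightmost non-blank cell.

A | [1]##01___   read 1 → write _, move +1, go to B
B | _[#]#01___   read # → write 0, move +1, go to C
C | _0[#]01___   read # → write 0, move +1, go to B
B | _00[0]1___   read 0 → write 1, move +1, go to B
B | _001[1]___   read 1 → write #, move +1, go to B
B | _001#[_]__   read _ → write 1, move -1, go to B
B | _001[#]1__   read # → write 0, move +1, go to C
C | _0010[1]__   read 1 → write 1, move -1, go to C
C | _001[0]1__   read 0 → write #, move -1, go to B
B | _00[1]#1__   read 1 → write #, move +1, go to B
B | _00#[#]1__   read # → write 0, move +1, go to C
C | _00#0[1]__   read 1 → write 1, move -1, go to C
C | _00#[0]1__   read 0 → write #, move -1, go to B
B | _00[#]#1__   read # → write 0, move +1, go to C
C | _000[#]1__   read # → write 0, move +1, go to B
B | _0000[1]__   read 1 → write #, move +1, go to B
B | _0000#[_]_   read _ → write 1, move -1, go to B
B | _0000[#]1_   read # → write 0, move +1, go to C
C | _00000[1]_   read 1 → write 1, move -1, go to C
C | _0000[0]1_   read 0 → write #, move -1, go to B
B | _000[0]#1_   read 0 → write 1, move +1, go to B
B | _0001[#]1_   read # → write 0, move +1, go to C
C | _00010[1]_   read 1 → write 1, move -1, go to C
C | _0001[0]1_   read 0 → write #, move -1, go to B
B | _000[1]#1_   read 1 → write #, move +1, go to B
B | _000#[#]1_   read # → write 0, move +1, go to C
C | _000#0[1]_   read 1 → write 1, move -1, go to C
C | _000#[0]1_   read 0 → write #, move -1, go to B
B | _000[#]#1_   read # → write 0, move +1, go to C
C | _0000[#]1_   read # → write 0, move +1, go to B
B | _00000[1]_   read 1 → write #, move +1, go to B
B | _00000#[_]   read _ → write 1, move -1, go to B
B | _00000[#]1   read # → write 0, move +1, go to C
C | _000000[1]   read 1 → write 1, move -1, go to C
C | _00000[0]1   read 0 → write #, move -1, go to B
B | _0000[0]#1   read 0 → write 1, move +1, go to B
B | _00001[#]1
After 36 steps: state B, head at 6, tape 00001#1.

state B, head at 6, tape 00001#1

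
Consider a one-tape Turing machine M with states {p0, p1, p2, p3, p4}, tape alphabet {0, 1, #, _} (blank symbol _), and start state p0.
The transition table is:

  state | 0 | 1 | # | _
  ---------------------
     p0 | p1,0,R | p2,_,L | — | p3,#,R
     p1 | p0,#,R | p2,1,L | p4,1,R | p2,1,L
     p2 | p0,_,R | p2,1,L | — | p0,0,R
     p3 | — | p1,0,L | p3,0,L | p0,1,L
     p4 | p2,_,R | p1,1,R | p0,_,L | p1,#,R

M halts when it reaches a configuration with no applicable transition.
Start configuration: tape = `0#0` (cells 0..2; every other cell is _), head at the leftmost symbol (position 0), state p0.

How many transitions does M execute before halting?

6

state=p0 head=0 tape=[0]#0___   (p0,0)→(p1,0,R)
state=p1 head=1 tape=0[#]0___   (p1,#)→(p4,1,R)
state=p4 head=2 tape=01[0]___   (p4,0)→(p2,_,R)
state=p2 head=3 tape=01_[_]__   (p2,_)→(p0,0,R)
state=p0 head=4 tape=01_0[_]_   (p0,_)→(p3,#,R)
state=p3 head=5 tape=01_0#[_]   (p3,_)→(p0,1,L)
state=p0 head=4 tape=01_0[#]1
M halts after 6 transitions.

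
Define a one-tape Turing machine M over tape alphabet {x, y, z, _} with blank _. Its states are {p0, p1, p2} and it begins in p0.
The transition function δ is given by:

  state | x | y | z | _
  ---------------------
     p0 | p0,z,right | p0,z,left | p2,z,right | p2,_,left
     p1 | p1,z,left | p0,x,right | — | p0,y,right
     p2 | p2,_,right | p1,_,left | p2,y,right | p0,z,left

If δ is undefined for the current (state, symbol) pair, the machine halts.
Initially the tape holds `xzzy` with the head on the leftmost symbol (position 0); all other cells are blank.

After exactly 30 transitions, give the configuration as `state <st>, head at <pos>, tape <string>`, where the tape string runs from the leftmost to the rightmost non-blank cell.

p0 | [x]zzy__   read x → write z, move right, go to p0
p0 | z[z]zy__   read z → write z, move right, go to p2
p2 | zz[z]y__   read z → write y, move right, go to p2
p2 | zzy[y]__   read y → write _, move left, go to p1
p1 | zz[y]___   read y → write x, move right, go to p0
p0 | zzx[_]__   read _ → write _, move left, go to p2
p2 | zz[x]___   read x → write _, move right, go to p2
p2 | zz_[_]__   read _ → write z, move left, go to p0
p0 | zz[_]z__   read _ → write _, move left, go to p2
p2 | z[z]_z__   read z → write y, move right, go to p2
p2 | zy[_]z__   read _ → write z, move left, go to p0
p0 | z[y]zz__   read y → write z, move left, go to p0
p0 | [z]zzz__   read z → write z, move right, go to p2
p2 | z[z]zz__   read z → write y, move right, go to p2
p2 | zy[z]z__   read z → write y, move right, go to p2
p2 | zyy[z]__   read z → write y, move right, go to p2
p2 | zyyy[_]_   read _ → write z, move left, go to p0
p0 | zyy[y]z_   read y → write z, move left, go to p0
p0 | zy[y]zz_   read y → write z, move left, go to p0
p0 | z[y]zzz_   read y → write z, move left, go to p0
p0 | [z]zzzz_   read z → write z, move right, go to p2
p2 | z[z]zzz_   read z → write y, move right, go to p2
p2 | zy[z]zz_   read z → write y, move right, go to p2
p2 | zyy[z]z_   read z → write y, move right, go to p2
p2 | zyyy[z]_   read z → write y, move right, go to p2
p2 | zyyyy[_]   read _ → write z, move left, go to p0
p0 | zyyy[y]z   read y → write z, move left, go to p0
p0 | zyy[y]zz   read y → write z, move left, go to p0
p0 | zy[y]zzz   read y → write z, move left, go to p0
p0 | z[y]zzzz   read y → write z, move left, go to p0
p0 | [z]zzzzz
After 30 steps: state p0, head at 0, tape zzzzzz.

state p0, head at 0, tape zzzzzz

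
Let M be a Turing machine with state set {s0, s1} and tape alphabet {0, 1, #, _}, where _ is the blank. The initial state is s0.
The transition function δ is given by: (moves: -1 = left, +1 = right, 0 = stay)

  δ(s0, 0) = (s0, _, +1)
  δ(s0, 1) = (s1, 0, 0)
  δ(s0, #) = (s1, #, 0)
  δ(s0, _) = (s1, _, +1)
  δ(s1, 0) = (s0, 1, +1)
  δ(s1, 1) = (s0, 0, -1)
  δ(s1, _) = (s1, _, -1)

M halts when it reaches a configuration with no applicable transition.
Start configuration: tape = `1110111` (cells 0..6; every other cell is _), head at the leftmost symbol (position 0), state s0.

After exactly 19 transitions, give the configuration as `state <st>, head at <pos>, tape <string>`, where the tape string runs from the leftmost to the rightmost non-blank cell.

state s0, head at 6, tape 111_110

s0 | [1]110111__   read 1 → write 0, move 0, go to s1
s1 | [0]110111__   read 0 → write 1, move +1, go to s0
s0 | 1[1]10111__   read 1 → write 0, move 0, go to s1
s1 | 1[0]10111__   read 0 → write 1, move +1, go to s0
s0 | 11[1]0111__   read 1 → write 0, move 0, go to s1
s1 | 11[0]0111__   read 0 → write 1, move +1, go to s0
s0 | 111[0]111__   read 0 → write _, move +1, go to s0
s0 | 111_[1]11__   read 1 → write 0, move 0, go to s1
s1 | 111_[0]11__   read 0 → write 1, move +1, go to s0
s0 | 111_1[1]1__   read 1 → write 0, move 0, go to s1
s1 | 111_1[0]1__   read 0 → write 1, move +1, go to s0
s0 | 111_11[1]__   read 1 → write 0, move 0, go to s1
s1 | 111_11[0]__   read 0 → write 1, move +1, go to s0
s0 | 111_111[_]_   read _ → write _, move +1, go to s1
s1 | 111_111_[_]   read _ → write _, move -1, go to s1
s1 | 111_111[_]_   read _ → write _, move -1, go to s1
s1 | 111_11[1]__   read 1 → write 0, move -1, go to s0
s0 | 111_1[1]0__   read 1 → write 0, move 0, go to s1
s1 | 111_1[0]0__   read 0 → write 1, move +1, go to s0
s0 | 111_11[0]__
After 19 steps: state s0, head at 6, tape 111_110.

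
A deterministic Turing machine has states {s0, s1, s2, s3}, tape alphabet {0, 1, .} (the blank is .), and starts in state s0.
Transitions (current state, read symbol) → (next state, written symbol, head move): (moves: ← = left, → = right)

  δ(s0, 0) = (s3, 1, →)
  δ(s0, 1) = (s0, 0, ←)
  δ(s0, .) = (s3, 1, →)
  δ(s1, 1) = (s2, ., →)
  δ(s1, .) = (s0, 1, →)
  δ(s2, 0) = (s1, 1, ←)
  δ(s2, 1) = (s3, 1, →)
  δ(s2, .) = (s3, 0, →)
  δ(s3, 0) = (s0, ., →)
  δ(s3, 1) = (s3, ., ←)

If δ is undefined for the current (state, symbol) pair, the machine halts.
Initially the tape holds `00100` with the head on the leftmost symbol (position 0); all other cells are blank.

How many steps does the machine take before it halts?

s0 | [0]0100..   read 0 → write 1, move →, go to s3
s3 | 1[0]100..   read 0 → write ., move →, go to s0
s0 | 1.[1]00..   read 1 → write 0, move ←, go to s0
s0 | 1[.]000..   read . → write 1, move →, go to s3
s3 | 11[0]00..   read 0 → write ., move →, go to s0
s0 | 11.[0]0..   read 0 → write 1, move →, go to s3
s3 | 11.1[0]..   read 0 → write ., move →, go to s0
s0 | 11.1.[.].   read . → write 1, move →, go to s3
s3 | 11.1.1[.]
M halts after 8 transitions.

8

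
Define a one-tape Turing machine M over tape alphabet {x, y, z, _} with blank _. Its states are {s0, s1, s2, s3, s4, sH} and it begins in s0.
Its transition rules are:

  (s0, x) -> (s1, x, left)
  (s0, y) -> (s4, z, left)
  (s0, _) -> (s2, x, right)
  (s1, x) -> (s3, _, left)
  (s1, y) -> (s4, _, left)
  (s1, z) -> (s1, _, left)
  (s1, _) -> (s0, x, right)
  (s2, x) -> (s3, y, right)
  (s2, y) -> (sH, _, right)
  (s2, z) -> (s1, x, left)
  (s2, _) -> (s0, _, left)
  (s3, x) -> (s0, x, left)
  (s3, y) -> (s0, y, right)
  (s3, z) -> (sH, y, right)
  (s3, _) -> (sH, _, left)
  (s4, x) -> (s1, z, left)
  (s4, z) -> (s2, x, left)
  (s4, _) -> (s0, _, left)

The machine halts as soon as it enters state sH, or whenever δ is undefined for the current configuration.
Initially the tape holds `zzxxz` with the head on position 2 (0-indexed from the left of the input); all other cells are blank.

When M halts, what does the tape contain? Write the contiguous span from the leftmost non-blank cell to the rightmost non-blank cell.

x_xxz

s0 | ___zz[x]xz   read x → write x, move left, go to s1
s1 | ___z[z]xxz   read z → write _, move left, go to s1
s1 | ___[z]_xxz   read z → write _, move left, go to s1
s1 | __[_]__xxz   read _ → write x, move right, go to s0
s0 | __x[_]_xxz   read _ → write x, move right, go to s2
s2 | __xx[_]xxz   read _ → write _, move left, go to s0
s0 | __x[x]_xxz   read x → write x, move left, go to s1
s1 | __[x]x_xxz   read x → write _, move left, go to s3
s3 | _[_]_x_xxz   read _ → write _, move left, go to sH
sH | [_]__x_xxz
The non-blank tape span at halt is x_xxz.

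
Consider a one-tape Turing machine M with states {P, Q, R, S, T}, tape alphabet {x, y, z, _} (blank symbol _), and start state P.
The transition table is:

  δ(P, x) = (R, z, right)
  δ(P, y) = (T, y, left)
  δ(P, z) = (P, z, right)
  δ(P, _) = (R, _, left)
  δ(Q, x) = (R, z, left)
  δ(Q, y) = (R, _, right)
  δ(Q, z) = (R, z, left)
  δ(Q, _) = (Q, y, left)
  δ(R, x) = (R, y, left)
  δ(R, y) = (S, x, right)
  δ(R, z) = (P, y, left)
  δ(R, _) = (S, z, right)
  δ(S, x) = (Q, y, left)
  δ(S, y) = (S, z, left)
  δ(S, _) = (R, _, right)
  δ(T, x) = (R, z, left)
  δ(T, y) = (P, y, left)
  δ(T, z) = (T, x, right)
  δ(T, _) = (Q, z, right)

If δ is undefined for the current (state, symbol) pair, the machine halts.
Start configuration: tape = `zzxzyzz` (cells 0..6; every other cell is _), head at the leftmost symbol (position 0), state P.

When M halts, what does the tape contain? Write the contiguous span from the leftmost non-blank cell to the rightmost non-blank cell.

P | [z]zxzyzz   read z → write z, move right, go to P
P | z[z]xzyzz   read z → write z, move right, go to P
P | zz[x]zyzz   read x → write z, move right, go to R
R | zzz[z]yzz   read z → write y, move left, go to P
P | zz[z]yyzz   read z → write z, move right, go to P
P | zzz[y]yzz   read y → write y, move left, go to T
T | zz[z]yyzz   read z → write x, move right, go to T
T | zzx[y]yzz   read y → write y, move left, go to P
P | zz[x]yyzz   read x → write z, move right, go to R
R | zzz[y]yzz   read y → write x, move right, go to S
S | zzzx[y]zz   read y → write z, move left, go to S
S | zzz[x]zzz   read x → write y, move left, go to Q
Q | zz[z]yzzz   read z → write z, move left, go to R
R | z[z]zyzzz   read z → write y, move left, go to P
P | [z]yzyzzz   read z → write z, move right, go to P
P | z[y]zyzzz   read y → write y, move left, go to T
T | [z]yzyzzz   read z → write x, move right, go to T
T | x[y]zyzzz   read y → write y, move left, go to P
P | [x]yzyzzz   read x → write z, move right, go to R
R | z[y]zyzzz   read y → write x, move right, go to S
S | zx[z]yzzz
The non-blank tape span at halt is zxzyzzz.

zxzyzzz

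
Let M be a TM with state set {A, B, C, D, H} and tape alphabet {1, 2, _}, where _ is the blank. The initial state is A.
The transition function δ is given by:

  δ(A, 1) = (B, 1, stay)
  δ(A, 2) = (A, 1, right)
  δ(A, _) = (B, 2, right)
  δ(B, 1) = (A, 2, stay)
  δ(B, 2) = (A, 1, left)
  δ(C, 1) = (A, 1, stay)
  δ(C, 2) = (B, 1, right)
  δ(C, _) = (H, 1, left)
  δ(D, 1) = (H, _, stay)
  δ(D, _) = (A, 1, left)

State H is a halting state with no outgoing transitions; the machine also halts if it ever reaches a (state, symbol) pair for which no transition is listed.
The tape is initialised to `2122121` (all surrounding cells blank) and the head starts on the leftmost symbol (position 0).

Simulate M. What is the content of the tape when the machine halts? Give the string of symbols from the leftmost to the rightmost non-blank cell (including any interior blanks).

state=A head=0 tape=[2]122121__   (A,2)→(A,1,right)
state=A head=1 tape=1[1]22121__   (A,1)→(B,1,stay)
state=B head=1 tape=1[1]22121__   (B,1)→(A,2,stay)
state=A head=1 tape=1[2]22121__   (A,2)→(A,1,right)
state=A head=2 tape=11[2]2121__   (A,2)→(A,1,right)
state=A head=3 tape=111[2]121__   (A,2)→(A,1,right)
state=A head=4 tape=1111[1]21__   (A,1)→(B,1,stay)
state=B head=4 tape=1111[1]21__   (B,1)→(A,2,stay)
state=A head=4 tape=1111[2]21__   (A,2)→(A,1,right)
state=A head=5 tape=11111[2]1__   (A,2)→(A,1,right)
state=A head=6 tape=111111[1]__   (A,1)→(B,1,stay)
state=B head=6 tape=111111[1]__   (B,1)→(A,2,stay)
state=A head=6 tape=111111[2]__   (A,2)→(A,1,right)
state=A head=7 tape=1111111[_]_   (A,_)→(B,2,right)
state=B head=8 tape=11111112[_]
The non-blank tape span at halt is 11111112.

11111112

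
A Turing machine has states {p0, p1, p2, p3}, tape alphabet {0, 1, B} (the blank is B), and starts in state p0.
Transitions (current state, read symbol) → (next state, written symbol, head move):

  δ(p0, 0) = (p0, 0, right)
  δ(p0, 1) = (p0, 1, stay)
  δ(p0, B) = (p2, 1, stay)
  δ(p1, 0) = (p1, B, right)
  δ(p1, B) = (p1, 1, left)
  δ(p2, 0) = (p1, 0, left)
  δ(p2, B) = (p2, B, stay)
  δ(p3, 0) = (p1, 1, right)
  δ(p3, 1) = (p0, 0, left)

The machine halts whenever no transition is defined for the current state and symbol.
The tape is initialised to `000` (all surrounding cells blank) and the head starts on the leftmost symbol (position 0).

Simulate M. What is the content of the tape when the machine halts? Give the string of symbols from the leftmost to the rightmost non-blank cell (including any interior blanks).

0001

state=p0 head=0 tape=[0]00B   (p0,0)→(p0,0,right)
state=p0 head=1 tape=0[0]0B   (p0,0)→(p0,0,right)
state=p0 head=2 tape=00[0]B   (p0,0)→(p0,0,right)
state=p0 head=3 tape=000[B]   (p0,B)→(p2,1,stay)
state=p2 head=3 tape=000[1]
The non-blank tape span at halt is 0001.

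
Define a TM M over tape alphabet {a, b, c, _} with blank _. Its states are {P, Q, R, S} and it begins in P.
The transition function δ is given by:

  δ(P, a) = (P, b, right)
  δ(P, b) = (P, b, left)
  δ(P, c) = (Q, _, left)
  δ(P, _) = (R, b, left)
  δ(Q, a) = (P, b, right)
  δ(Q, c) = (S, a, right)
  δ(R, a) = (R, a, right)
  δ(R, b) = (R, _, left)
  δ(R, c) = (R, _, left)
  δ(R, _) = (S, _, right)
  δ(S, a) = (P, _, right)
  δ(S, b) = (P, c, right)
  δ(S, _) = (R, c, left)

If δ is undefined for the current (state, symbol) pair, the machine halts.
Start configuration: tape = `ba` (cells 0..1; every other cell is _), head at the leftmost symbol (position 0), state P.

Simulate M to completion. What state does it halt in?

Q

state=P head=0 tape=__[b]a   (P,b)→(P,b,left)
state=P head=-1 tape=_[_]ba   (P,_)→(R,b,left)
state=R head=-2 tape=[_]bba   (R,_)→(S,_,right)
state=S head=-1 tape=_[b]ba   (S,b)→(P,c,right)
state=P head=0 tape=_c[b]a   (P,b)→(P,b,left)
state=P head=-1 tape=_[c]ba   (P,c)→(Q,_,left)
state=Q head=-2 tape=[_]_ba
No transition is defined for (Q, _); M halts in state Q.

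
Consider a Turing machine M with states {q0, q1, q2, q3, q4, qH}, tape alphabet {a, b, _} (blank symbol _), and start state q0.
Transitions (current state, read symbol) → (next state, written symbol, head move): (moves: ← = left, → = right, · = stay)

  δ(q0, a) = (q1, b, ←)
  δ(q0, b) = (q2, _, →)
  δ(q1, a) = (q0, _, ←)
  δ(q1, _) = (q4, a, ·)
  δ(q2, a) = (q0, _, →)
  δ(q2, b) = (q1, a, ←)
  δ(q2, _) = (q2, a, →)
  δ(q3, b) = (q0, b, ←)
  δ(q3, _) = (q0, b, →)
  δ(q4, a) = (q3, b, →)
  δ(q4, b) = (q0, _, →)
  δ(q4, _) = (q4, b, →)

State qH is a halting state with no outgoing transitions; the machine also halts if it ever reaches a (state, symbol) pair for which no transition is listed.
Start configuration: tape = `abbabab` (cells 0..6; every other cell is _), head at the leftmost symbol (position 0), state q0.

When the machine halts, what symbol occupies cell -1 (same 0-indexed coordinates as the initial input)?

b

state=q0 head=0 tape=_[a]bbabab   (q0,a)→(q1,b,←)
state=q1 head=-1 tape=[_]bbbabab   (q1,_)→(q4,a,·)
state=q4 head=-1 tape=[a]bbbabab   (q4,a)→(q3,b,→)
state=q3 head=0 tape=b[b]bbabab   (q3,b)→(q0,b,←)
state=q0 head=-1 tape=[b]bbbabab   (q0,b)→(q2,_,→)
state=q2 head=0 tape=_[b]bbabab   (q2,b)→(q1,a,←)
state=q1 head=-1 tape=[_]abbabab   (q1,_)→(q4,a,·)
state=q4 head=-1 tape=[a]abbabab   (q4,a)→(q3,b,→)
state=q3 head=0 tape=b[a]bbabab
Cell -1 holds b when M halts.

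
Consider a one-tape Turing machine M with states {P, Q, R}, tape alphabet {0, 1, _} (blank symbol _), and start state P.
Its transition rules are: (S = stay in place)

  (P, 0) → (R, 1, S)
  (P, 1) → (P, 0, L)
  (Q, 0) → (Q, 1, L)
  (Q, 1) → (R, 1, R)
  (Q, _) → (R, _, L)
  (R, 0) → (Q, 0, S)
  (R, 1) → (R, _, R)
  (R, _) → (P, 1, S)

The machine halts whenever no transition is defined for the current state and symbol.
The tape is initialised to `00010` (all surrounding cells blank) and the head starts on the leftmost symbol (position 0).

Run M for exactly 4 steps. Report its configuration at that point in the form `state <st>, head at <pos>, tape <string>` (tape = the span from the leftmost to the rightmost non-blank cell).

state Q, head at 0, tape 1010

P | [0]0010   read 0 → write 1, move S, go to R
R | [1]0010   read 1 → write _, move R, go to R
R | _[0]010   read 0 → write 0, move S, go to Q
Q | _[0]010   read 0 → write 1, move L, go to Q
Q | [_]1010
After 4 steps: state Q, head at 0, tape 1010.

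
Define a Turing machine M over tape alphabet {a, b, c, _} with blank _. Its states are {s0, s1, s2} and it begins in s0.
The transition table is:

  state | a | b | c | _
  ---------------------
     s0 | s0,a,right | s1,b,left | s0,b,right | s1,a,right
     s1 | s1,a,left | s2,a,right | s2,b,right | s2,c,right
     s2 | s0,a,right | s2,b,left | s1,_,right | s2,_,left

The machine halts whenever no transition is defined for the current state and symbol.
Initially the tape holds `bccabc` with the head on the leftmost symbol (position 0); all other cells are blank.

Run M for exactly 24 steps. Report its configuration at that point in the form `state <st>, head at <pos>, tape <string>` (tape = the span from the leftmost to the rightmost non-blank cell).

state s0, head at 4, tape abaabc

s0 | _[b]ccabc   read b → write b, move left, go to s1
s1 | [_]bccabc   read _ → write c, move right, go to s2
s2 | c[b]ccabc   read b → write b, move left, go to s2
s2 | [c]bccabc   read c → write _, move right, go to s1
s1 | _[b]ccabc   read b → write a, move right, go to s2
s2 | _a[c]cabc   read c → write _, move right, go to s1
s1 | _a_[c]abc   read c → write b, move right, go to s2
s2 | _a_b[a]bc   read a → write a, move right, go to s0
s0 | _a_ba[b]c   read b → write b, move left, go to s1
s1 | _a_b[a]bc   read a → write a, move left, go to s1
s1 | _a_[b]abc   read b → write a, move right, go to s2
s2 | _a_a[a]bc   read a → write a, move right, go to s0
s0 | _a_aa[b]c   read b → write b, move left, go to s1
s1 | _a_a[a]bc   read a → write a, move left, go to s1
s1 | _a_[a]abc   read a → write a, move left, go to s1
s1 | _a[_]aabc   read _ → write c, move right, go to s2
s2 | _ac[a]abc   read a → write a, move right, go to s0
s0 | _aca[a]bc   read a → write a, move right, go to s0
s0 | _acaa[b]c   read b → write b, move left, go to s1
s1 | _aca[a]bc   read a → write a, move left, go to s1
s1 | _ac[a]abc   read a → write a, move left, go to s1
s1 | _a[c]aabc   read c → write b, move right, go to s2
s2 | _ab[a]abc   read a → write a, move right, go to s0
s0 | _aba[a]bc   read a → write a, move right, go to s0
s0 | _abaa[b]c
After 24 steps: state s0, head at 4, tape abaabc.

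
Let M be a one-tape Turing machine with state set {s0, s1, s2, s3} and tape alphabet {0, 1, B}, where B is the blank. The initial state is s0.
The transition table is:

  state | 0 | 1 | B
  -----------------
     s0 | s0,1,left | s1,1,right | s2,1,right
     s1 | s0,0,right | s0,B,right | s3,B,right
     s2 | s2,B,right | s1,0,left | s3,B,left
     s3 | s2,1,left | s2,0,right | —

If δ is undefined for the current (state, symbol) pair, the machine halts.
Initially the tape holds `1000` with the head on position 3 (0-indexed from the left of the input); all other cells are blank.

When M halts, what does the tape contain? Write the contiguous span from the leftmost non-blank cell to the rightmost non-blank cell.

state=s0 head=3 tape=BB100[0]BB   (s0,0)→(s0,1,left)
state=s0 head=2 tape=BB10[0]1BB   (s0,0)→(s0,1,left)
state=s0 head=1 tape=BB1[0]11BB   (s0,0)→(s0,1,left)
state=s0 head=0 tape=BB[1]111BB   (s0,1)→(s1,1,right)
state=s1 head=1 tape=BB1[1]11BB   (s1,1)→(s0,B,right)
state=s0 head=2 tape=BB1B[1]1BB   (s0,1)→(s1,1,right)
state=s1 head=3 tape=BB1B1[1]BB   (s1,1)→(s0,B,right)
state=s0 head=4 tape=BB1B1B[B]B   (s0,B)→(s2,1,right)
state=s2 head=5 tape=BB1B1B1[B]   (s2,B)→(s3,B,left)
state=s3 head=4 tape=BB1B1B[1]B   (s3,1)→(s2,0,right)
state=s2 head=5 tape=BB1B1B0[B]   (s2,B)→(s3,B,left)
state=s3 head=4 tape=BB1B1B[0]B   (s3,0)→(s2,1,left)
state=s2 head=3 tape=BB1B1[B]1B   (s2,B)→(s3,B,left)
state=s3 head=2 tape=BB1B[1]B1B   (s3,1)→(s2,0,right)
state=s2 head=3 tape=BB1B0[B]1B   (s2,B)→(s3,B,left)
state=s3 head=2 tape=BB1B[0]B1B   (s3,0)→(s2,1,left)
state=s2 head=1 tape=BB1[B]1B1B   (s2,B)→(s3,B,left)
state=s3 head=0 tape=BB[1]B1B1B   (s3,1)→(s2,0,right)
state=s2 head=1 tape=BB0[B]1B1B   (s2,B)→(s3,B,left)
state=s3 head=0 tape=BB[0]B1B1B   (s3,0)→(s2,1,left)
state=s2 head=-1 tape=B[B]1B1B1B   (s2,B)→(s3,B,left)
state=s3 head=-2 tape=[B]B1B1B1B
The non-blank tape span at halt is 1B1B1.

1B1B1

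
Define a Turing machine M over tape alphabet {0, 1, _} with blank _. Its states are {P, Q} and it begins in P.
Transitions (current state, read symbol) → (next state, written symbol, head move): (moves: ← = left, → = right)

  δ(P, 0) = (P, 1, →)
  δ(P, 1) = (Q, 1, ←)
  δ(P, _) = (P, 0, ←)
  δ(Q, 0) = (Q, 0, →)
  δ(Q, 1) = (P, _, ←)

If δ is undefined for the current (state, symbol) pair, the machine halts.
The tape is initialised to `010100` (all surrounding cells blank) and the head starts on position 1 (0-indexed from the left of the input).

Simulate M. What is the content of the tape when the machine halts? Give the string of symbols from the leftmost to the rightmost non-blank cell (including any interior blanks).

state=P head=1 tape=_0[1]0100   (P,1)→(Q,1,←)
state=Q head=0 tape=_[0]10100   (Q,0)→(Q,0,→)
state=Q head=1 tape=_0[1]0100   (Q,1)→(P,_,←)
state=P head=0 tape=_[0]_0100   (P,0)→(P,1,→)
state=P head=1 tape=_1[_]0100   (P,_)→(P,0,←)
state=P head=0 tape=_[1]00100   (P,1)→(Q,1,←)
state=Q head=-1 tape=[_]100100
The non-blank tape span at halt is 100100.

100100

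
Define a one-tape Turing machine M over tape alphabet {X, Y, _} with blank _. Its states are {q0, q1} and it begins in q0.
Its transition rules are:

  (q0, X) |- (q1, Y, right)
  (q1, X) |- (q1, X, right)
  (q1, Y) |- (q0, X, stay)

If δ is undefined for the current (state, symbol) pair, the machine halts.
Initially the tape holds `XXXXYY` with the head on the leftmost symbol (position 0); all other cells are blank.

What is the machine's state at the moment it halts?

q0 | [X]XXXYY_   read X → write Y, move right, go to q1
q1 | Y[X]XXYY_   read X → write X, move right, go to q1
q1 | YX[X]XYY_   read X → write X, move right, go to q1
q1 | YXX[X]YY_   read X → write X, move right, go to q1
q1 | YXXX[Y]Y_   read Y → write X, move stay, go to q0
q0 | YXXX[X]Y_   read X → write Y, move right, go to q1
q1 | YXXXY[Y]_   read Y → write X, move stay, go to q0
q0 | YXXXY[X]_   read X → write Y, move right, go to q1
q1 | YXXXYY[_]
No transition is defined for (q1, _); M halts in state q1.

q1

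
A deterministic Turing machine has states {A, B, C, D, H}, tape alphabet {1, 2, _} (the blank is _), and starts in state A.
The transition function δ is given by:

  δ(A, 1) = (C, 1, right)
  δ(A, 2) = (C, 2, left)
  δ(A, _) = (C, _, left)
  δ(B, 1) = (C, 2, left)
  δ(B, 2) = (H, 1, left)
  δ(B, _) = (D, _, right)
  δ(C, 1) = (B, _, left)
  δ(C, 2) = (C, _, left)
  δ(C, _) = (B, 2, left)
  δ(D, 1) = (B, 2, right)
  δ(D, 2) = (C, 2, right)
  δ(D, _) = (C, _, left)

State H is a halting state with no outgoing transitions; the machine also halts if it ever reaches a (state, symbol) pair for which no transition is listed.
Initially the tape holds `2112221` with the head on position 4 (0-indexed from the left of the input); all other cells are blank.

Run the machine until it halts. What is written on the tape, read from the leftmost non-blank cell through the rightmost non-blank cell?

state=A head=4 tape=__2112[2]21   (A,2)→(C,2,left)
state=C head=3 tape=__211[2]221   (C,2)→(C,_,left)
state=C head=2 tape=__21[1]_221   (C,1)→(B,_,left)
state=B head=1 tape=__2[1]__221   (B,1)→(C,2,left)
state=C head=0 tape=__[2]2__221   (C,2)→(C,_,left)
state=C head=-1 tape=_[_]_2__221   (C,_)→(B,2,left)
state=B head=-2 tape=[_]2_2__221   (B,_)→(D,_,right)
state=D head=-1 tape=_[2]_2__221   (D,2)→(C,2,right)
state=C head=0 tape=_2[_]2__221   (C,_)→(B,2,left)
state=B head=-1 tape=_[2]22__221   (B,2)→(H,1,left)
state=H head=-2 tape=[_]122__221
The non-blank tape span at halt is 122__221.

122__221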